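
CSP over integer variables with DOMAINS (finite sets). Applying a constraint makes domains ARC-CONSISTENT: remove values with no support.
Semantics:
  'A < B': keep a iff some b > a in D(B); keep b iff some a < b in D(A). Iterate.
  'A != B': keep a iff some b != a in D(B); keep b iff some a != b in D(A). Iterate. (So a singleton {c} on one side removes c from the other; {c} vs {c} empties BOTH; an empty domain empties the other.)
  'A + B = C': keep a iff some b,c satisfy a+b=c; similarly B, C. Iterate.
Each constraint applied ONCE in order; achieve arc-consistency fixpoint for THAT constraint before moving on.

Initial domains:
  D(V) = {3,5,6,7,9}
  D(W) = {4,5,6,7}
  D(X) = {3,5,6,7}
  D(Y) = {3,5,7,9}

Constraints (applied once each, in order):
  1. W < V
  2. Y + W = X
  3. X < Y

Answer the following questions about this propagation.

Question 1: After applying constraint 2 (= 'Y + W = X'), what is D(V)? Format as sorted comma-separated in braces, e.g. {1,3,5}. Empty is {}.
Answer: {5,6,7,9}

Derivation:
Constraint 1 (W < V) on D(W)={4,5,6,7} D(V)={3,5,6,7,9}: V {3,5,6,7,9}->{5,6,7,9}
Constraint 2 (Y + W = X) on D(Y)={3,5,7,9} D(W)={4,5,6,7} D(X)={3,5,6,7}: Y {3,5,7,9}->{3}; W {4,5,6,7}->{4}; X {3,5,6,7}->{7}
So after constraint 2: D(V) = {5,6,7,9}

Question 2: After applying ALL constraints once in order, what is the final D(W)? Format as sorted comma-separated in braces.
Constraint 1 (W < V) on D(W)={4,5,6,7} D(V)={3,5,6,7,9}: V {3,5,6,7,9}->{5,6,7,9}
Constraint 2 (Y + W = X) on D(Y)={3,5,7,9} D(W)={4,5,6,7} D(X)={3,5,6,7}: Y {3,5,7,9}->{3}; W {4,5,6,7}->{4}; X {3,5,6,7}->{7}
Constraint 3 (X < Y) on D(X)={7} D(Y)={3}: X {7}->{}; Y {3}->{}
So after all 3 constraints: D(W) = {4}

Answer: {4}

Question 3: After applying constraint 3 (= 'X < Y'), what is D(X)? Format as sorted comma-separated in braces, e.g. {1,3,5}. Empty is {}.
Constraint 1 (W < V) on D(W)={4,5,6,7} D(V)={3,5,6,7,9}: V {3,5,6,7,9}->{5,6,7,9}
Constraint 2 (Y + W = X) on D(Y)={3,5,7,9} D(W)={4,5,6,7} D(X)={3,5,6,7}: Y {3,5,7,9}->{3}; W {4,5,6,7}->{4}; X {3,5,6,7}->{7}
Constraint 3 (X < Y) on D(X)={7} D(Y)={3}: X {7}->{}; Y {3}->{}
So after constraint 3: D(X) = {}

Answer: {}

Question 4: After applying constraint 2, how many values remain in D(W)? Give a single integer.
Answer: 1

Derivation:
Constraint 1 (W < V) on D(W)={4,5,6,7} D(V)={3,5,6,7,9}: V {3,5,6,7,9}->{5,6,7,9}
Constraint 2 (Y + W = X) on D(Y)={3,5,7,9} D(W)={4,5,6,7} D(X)={3,5,6,7}: Y {3,5,7,9}->{3}; W {4,5,6,7}->{4}; X {3,5,6,7}->{7}
So after constraint 2: D(W)={4}, size = 1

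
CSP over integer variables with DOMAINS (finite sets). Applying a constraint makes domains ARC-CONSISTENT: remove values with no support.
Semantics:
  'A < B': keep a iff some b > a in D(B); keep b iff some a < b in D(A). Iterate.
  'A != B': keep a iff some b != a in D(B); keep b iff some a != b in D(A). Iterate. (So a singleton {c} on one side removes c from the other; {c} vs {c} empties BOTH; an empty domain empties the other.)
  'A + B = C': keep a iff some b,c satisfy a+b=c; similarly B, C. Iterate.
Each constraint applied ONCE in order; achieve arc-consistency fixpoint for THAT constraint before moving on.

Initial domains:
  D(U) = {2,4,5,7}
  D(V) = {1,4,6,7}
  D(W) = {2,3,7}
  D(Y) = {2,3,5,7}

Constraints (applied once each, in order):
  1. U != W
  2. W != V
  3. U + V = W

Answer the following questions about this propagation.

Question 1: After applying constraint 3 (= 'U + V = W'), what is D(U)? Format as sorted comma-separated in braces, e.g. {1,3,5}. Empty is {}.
Constraint 1 (U != W) on D(U)={2,4,5,7} D(W)={2,3,7}: no change
Constraint 2 (W != V) on D(W)={2,3,7} D(V)={1,4,6,7}: no change
Constraint 3 (U + V = W) on D(U)={2,4,5,7} D(V)={1,4,6,7} D(W)={2,3,7}: U {2,4,5,7}->{2}; V {1,4,6,7}->{1}; W {2,3,7}->{3}
So after constraint 3: D(U) = {2}

Answer: {2}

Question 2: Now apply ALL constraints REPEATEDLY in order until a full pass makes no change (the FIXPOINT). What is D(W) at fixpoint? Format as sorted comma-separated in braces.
pass 0 (initial): D(W)={2,3,7}
pass 1: U {2,4,5,7}->{2}; V {1,4,6,7}->{1}; W {2,3,7}->{3}
pass 2: no change
Fixpoint after 2 passes: D(W) = {3}

Answer: {3}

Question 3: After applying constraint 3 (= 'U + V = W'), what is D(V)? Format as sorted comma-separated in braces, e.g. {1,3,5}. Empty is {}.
Answer: {1}

Derivation:
Constraint 1 (U != W) on D(U)={2,4,5,7} D(W)={2,3,7}: no change
Constraint 2 (W != V) on D(W)={2,3,7} D(V)={1,4,6,7}: no change
Constraint 3 (U + V = W) on D(U)={2,4,5,7} D(V)={1,4,6,7} D(W)={2,3,7}: U {2,4,5,7}->{2}; V {1,4,6,7}->{1}; W {2,3,7}->{3}
So after constraint 3: D(V) = {1}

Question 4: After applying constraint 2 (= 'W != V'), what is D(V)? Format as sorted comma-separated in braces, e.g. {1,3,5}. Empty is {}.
Constraint 1 (U != W) on D(U)={2,4,5,7} D(W)={2,3,7}: no change
Constraint 2 (W != V) on D(W)={2,3,7} D(V)={1,4,6,7}: no change
So after constraint 2: D(V) = {1,4,6,7}

Answer: {1,4,6,7}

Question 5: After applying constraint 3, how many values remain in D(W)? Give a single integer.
Constraint 1 (U != W) on D(U)={2,4,5,7} D(W)={2,3,7}: no change
Constraint 2 (W != V) on D(W)={2,3,7} D(V)={1,4,6,7}: no change
Constraint 3 (U + V = W) on D(U)={2,4,5,7} D(V)={1,4,6,7} D(W)={2,3,7}: U {2,4,5,7}->{2}; V {1,4,6,7}->{1}; W {2,3,7}->{3}
So after constraint 3: D(W)={3}, size = 1

Answer: 1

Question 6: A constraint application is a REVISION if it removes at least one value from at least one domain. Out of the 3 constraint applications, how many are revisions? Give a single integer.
Constraint 1 (U != W) on D(U)={2,4,5,7} D(W)={2,3,7}: no change => not a revision
Constraint 2 (W != V) on D(W)={2,3,7} D(V)={1,4,6,7}: no change => not a revision
Constraint 3 (U + V = W) on D(U)={2,4,5,7} D(V)={1,4,6,7} D(W)={2,3,7}: U {2,4,5,7}->{2}; V {1,4,6,7}->{1}; W {2,3,7}->{3} => REVISION
Total revisions = 1

Answer: 1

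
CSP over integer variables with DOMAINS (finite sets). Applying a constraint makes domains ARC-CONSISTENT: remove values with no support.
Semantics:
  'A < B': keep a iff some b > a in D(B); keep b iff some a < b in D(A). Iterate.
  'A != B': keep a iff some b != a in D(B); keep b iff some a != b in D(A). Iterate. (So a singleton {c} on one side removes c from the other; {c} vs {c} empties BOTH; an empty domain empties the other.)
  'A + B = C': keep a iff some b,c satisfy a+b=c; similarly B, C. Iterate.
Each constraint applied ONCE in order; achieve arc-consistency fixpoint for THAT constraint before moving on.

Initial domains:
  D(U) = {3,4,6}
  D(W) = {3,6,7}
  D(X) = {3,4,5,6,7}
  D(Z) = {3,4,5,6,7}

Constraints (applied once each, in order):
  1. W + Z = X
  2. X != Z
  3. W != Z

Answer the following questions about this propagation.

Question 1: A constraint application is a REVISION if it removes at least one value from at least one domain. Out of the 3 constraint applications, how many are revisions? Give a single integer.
Constraint 1 (W + Z = X) on D(W)={3,6,7} D(Z)={3,4,5,6,7} D(X)={3,4,5,6,7}: W {3,6,7}->{3}; Z {3,4,5,6,7}->{3,4}; X {3,4,5,6,7}->{6,7} => REVISION
Constraint 2 (X != Z) on D(X)={6,7} D(Z)={3,4}: no change => not a revision
Constraint 3 (W != Z) on D(W)={3} D(Z)={3,4}: Z {3,4}->{4} => REVISION
Total revisions = 2

Answer: 2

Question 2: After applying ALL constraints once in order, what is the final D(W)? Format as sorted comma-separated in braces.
Answer: {3}

Derivation:
Constraint 1 (W + Z = X) on D(W)={3,6,7} D(Z)={3,4,5,6,7} D(X)={3,4,5,6,7}: W {3,6,7}->{3}; Z {3,4,5,6,7}->{3,4}; X {3,4,5,6,7}->{6,7}
Constraint 2 (X != Z) on D(X)={6,7} D(Z)={3,4}: no change
Constraint 3 (W != Z) on D(W)={3} D(Z)={3,4}: Z {3,4}->{4}
So after all 3 constraints: D(W) = {3}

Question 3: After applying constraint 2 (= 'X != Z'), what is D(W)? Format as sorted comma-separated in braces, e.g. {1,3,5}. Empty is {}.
Answer: {3}

Derivation:
Constraint 1 (W + Z = X) on D(W)={3,6,7} D(Z)={3,4,5,6,7} D(X)={3,4,5,6,7}: W {3,6,7}->{3}; Z {3,4,5,6,7}->{3,4}; X {3,4,5,6,7}->{6,7}
Constraint 2 (X != Z) on D(X)={6,7} D(Z)={3,4}: no change
So after constraint 2: D(W) = {3}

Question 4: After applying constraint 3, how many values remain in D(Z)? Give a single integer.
Constraint 1 (W + Z = X) on D(W)={3,6,7} D(Z)={3,4,5,6,7} D(X)={3,4,5,6,7}: W {3,6,7}->{3}; Z {3,4,5,6,7}->{3,4}; X {3,4,5,6,7}->{6,7}
Constraint 2 (X != Z) on D(X)={6,7} D(Z)={3,4}: no change
Constraint 3 (W != Z) on D(W)={3} D(Z)={3,4}: Z {3,4}->{4}
So after constraint 3: D(Z)={4}, size = 1

Answer: 1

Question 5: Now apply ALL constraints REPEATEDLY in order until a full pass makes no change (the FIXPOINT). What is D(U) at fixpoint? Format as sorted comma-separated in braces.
Answer: {3,4,6}

Derivation:
pass 0 (initial): D(U)={3,4,6}
pass 1: W {3,6,7}->{3}; X {3,4,5,6,7}->{6,7}; Z {3,4,5,6,7}->{4}
pass 2: X {6,7}->{7}
pass 3: no change
Fixpoint after 3 passes: D(U) = {3,4,6}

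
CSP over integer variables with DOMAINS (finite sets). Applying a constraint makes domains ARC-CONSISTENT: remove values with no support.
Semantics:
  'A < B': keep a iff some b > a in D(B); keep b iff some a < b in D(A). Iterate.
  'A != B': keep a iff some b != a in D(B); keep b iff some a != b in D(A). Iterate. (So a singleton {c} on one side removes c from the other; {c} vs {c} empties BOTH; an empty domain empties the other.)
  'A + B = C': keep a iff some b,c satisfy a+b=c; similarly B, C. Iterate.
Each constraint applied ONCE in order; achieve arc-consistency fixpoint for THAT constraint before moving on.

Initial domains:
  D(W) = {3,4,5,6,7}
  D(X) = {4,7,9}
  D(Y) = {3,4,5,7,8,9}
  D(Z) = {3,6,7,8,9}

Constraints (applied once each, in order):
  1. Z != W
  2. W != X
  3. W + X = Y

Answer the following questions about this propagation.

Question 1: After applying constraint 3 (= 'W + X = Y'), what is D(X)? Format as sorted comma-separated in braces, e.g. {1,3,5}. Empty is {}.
Answer: {4}

Derivation:
Constraint 1 (Z != W) on D(Z)={3,6,7,8,9} D(W)={3,4,5,6,7}: no change
Constraint 2 (W != X) on D(W)={3,4,5,6,7} D(X)={4,7,9}: no change
Constraint 3 (W + X = Y) on D(W)={3,4,5,6,7} D(X)={4,7,9} D(Y)={3,4,5,7,8,9}: W {3,4,5,6,7}->{3,4,5}; X {4,7,9}->{4}; Y {3,4,5,7,8,9}->{7,8,9}
So after constraint 3: D(X) = {4}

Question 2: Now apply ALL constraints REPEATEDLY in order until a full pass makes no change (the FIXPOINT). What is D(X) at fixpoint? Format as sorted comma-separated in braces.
pass 0 (initial): D(X)={4,7,9}
pass 1: W {3,4,5,6,7}->{3,4,5}; X {4,7,9}->{4}; Y {3,4,5,7,8,9}->{7,8,9}
pass 2: W {3,4,5}->{3,5}; Y {7,8,9}->{7,9}
pass 3: no change
Fixpoint after 3 passes: D(X) = {4}

Answer: {4}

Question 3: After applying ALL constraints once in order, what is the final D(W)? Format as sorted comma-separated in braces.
Answer: {3,4,5}

Derivation:
Constraint 1 (Z != W) on D(Z)={3,6,7,8,9} D(W)={3,4,5,6,7}: no change
Constraint 2 (W != X) on D(W)={3,4,5,6,7} D(X)={4,7,9}: no change
Constraint 3 (W + X = Y) on D(W)={3,4,5,6,7} D(X)={4,7,9} D(Y)={3,4,5,7,8,9}: W {3,4,5,6,7}->{3,4,5}; X {4,7,9}->{4}; Y {3,4,5,7,8,9}->{7,8,9}
So after all 3 constraints: D(W) = {3,4,5}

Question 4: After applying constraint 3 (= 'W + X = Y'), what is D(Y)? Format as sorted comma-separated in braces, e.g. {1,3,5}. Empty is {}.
Answer: {7,8,9}

Derivation:
Constraint 1 (Z != W) on D(Z)={3,6,7,8,9} D(W)={3,4,5,6,7}: no change
Constraint 2 (W != X) on D(W)={3,4,5,6,7} D(X)={4,7,9}: no change
Constraint 3 (W + X = Y) on D(W)={3,4,5,6,7} D(X)={4,7,9} D(Y)={3,4,5,7,8,9}: W {3,4,5,6,7}->{3,4,5}; X {4,7,9}->{4}; Y {3,4,5,7,8,9}->{7,8,9}
So after constraint 3: D(Y) = {7,8,9}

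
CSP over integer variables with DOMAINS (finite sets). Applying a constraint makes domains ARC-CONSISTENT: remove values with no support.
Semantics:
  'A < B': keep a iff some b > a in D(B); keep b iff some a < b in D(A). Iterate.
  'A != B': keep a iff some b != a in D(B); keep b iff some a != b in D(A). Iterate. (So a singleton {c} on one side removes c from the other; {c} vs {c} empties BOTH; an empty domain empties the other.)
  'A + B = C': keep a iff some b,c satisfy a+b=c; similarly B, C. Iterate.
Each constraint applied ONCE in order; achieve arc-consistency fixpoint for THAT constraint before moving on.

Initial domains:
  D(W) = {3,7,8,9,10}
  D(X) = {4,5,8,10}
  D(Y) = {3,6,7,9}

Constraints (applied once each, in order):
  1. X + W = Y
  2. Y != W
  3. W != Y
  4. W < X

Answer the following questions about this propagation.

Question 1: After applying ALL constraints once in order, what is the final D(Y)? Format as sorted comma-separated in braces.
Answer: {7}

Derivation:
Constraint 1 (X + W = Y) on D(X)={4,5,8,10} D(W)={3,7,8,9,10} D(Y)={3,6,7,9}: X {4,5,8,10}->{4}; W {3,7,8,9,10}->{3}; Y {3,6,7,9}->{7}
Constraint 2 (Y != W) on D(Y)={7} D(W)={3}: no change
Constraint 3 (W != Y) on D(W)={3} D(Y)={7}: no change
Constraint 4 (W < X) on D(W)={3} D(X)={4}: no change
So after all 4 constraints: D(Y) = {7}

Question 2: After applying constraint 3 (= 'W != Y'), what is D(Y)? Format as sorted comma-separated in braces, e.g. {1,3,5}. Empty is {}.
Answer: {7}

Derivation:
Constraint 1 (X + W = Y) on D(X)={4,5,8,10} D(W)={3,7,8,9,10} D(Y)={3,6,7,9}: X {4,5,8,10}->{4}; W {3,7,8,9,10}->{3}; Y {3,6,7,9}->{7}
Constraint 2 (Y != W) on D(Y)={7} D(W)={3}: no change
Constraint 3 (W != Y) on D(W)={3} D(Y)={7}: no change
So after constraint 3: D(Y) = {7}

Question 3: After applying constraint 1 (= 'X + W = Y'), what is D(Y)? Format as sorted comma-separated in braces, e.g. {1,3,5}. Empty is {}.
Answer: {7}

Derivation:
Constraint 1 (X + W = Y) on D(X)={4,5,8,10} D(W)={3,7,8,9,10} D(Y)={3,6,7,9}: X {4,5,8,10}->{4}; W {3,7,8,9,10}->{3}; Y {3,6,7,9}->{7}
So after constraint 1: D(Y) = {7}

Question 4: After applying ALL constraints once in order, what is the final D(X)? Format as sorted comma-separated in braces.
Constraint 1 (X + W = Y) on D(X)={4,5,8,10} D(W)={3,7,8,9,10} D(Y)={3,6,7,9}: X {4,5,8,10}->{4}; W {3,7,8,9,10}->{3}; Y {3,6,7,9}->{7}
Constraint 2 (Y != W) on D(Y)={7} D(W)={3}: no change
Constraint 3 (W != Y) on D(W)={3} D(Y)={7}: no change
Constraint 4 (W < X) on D(W)={3} D(X)={4}: no change
So after all 4 constraints: D(X) = {4}

Answer: {4}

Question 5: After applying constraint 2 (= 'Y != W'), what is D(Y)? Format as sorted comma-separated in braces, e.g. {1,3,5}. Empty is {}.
Answer: {7}

Derivation:
Constraint 1 (X + W = Y) on D(X)={4,5,8,10} D(W)={3,7,8,9,10} D(Y)={3,6,7,9}: X {4,5,8,10}->{4}; W {3,7,8,9,10}->{3}; Y {3,6,7,9}->{7}
Constraint 2 (Y != W) on D(Y)={7} D(W)={3}: no change
So after constraint 2: D(Y) = {7}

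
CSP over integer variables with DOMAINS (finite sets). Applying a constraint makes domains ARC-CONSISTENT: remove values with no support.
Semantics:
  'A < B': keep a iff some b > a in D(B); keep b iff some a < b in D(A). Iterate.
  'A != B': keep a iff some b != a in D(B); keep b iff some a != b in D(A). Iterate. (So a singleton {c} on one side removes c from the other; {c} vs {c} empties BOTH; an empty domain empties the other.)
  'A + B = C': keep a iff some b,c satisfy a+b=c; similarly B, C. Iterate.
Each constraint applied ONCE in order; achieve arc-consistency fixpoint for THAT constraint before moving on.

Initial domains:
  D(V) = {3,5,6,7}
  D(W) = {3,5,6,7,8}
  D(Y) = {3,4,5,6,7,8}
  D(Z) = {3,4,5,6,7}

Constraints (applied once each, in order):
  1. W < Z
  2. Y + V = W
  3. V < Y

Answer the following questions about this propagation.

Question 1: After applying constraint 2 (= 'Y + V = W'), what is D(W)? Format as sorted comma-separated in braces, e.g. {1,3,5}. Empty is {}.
Answer: {6}

Derivation:
Constraint 1 (W < Z) on D(W)={3,5,6,7,8} D(Z)={3,4,5,6,7}: W {3,5,6,7,8}->{3,5,6}; Z {3,4,5,6,7}->{4,5,6,7}
Constraint 2 (Y + V = W) on D(Y)={3,4,5,6,7,8} D(V)={3,5,6,7} D(W)={3,5,6}: Y {3,4,5,6,7,8}->{3}; V {3,5,6,7}->{3}; W {3,5,6}->{6}
So after constraint 2: D(W) = {6}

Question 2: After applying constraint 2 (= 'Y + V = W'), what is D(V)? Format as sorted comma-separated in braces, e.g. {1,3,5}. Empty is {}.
Constraint 1 (W < Z) on D(W)={3,5,6,7,8} D(Z)={3,4,5,6,7}: W {3,5,6,7,8}->{3,5,6}; Z {3,4,5,6,7}->{4,5,6,7}
Constraint 2 (Y + V = W) on D(Y)={3,4,5,6,7,8} D(V)={3,5,6,7} D(W)={3,5,6}: Y {3,4,5,6,7,8}->{3}; V {3,5,6,7}->{3}; W {3,5,6}->{6}
So after constraint 2: D(V) = {3}

Answer: {3}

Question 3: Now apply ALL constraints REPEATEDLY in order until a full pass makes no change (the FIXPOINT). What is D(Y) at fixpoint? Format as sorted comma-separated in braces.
pass 0 (initial): D(Y)={3,4,5,6,7,8}
pass 1: V {3,5,6,7}->{}; W {3,5,6,7,8}->{6}; Y {3,4,5,6,7,8}->{}; Z {3,4,5,6,7}->{4,5,6,7}
pass 2: W {6}->{}; Z {4,5,6,7}->{7}
pass 3: Z {7}->{}
pass 4: no change
Fixpoint after 4 passes: D(Y) = {}

Answer: {}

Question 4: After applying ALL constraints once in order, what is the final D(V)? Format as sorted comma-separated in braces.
Constraint 1 (W < Z) on D(W)={3,5,6,7,8} D(Z)={3,4,5,6,7}: W {3,5,6,7,8}->{3,5,6}; Z {3,4,5,6,7}->{4,5,6,7}
Constraint 2 (Y + V = W) on D(Y)={3,4,5,6,7,8} D(V)={3,5,6,7} D(W)={3,5,6}: Y {3,4,5,6,7,8}->{3}; V {3,5,6,7}->{3}; W {3,5,6}->{6}
Constraint 3 (V < Y) on D(V)={3} D(Y)={3}: V {3}->{}; Y {3}->{}
So after all 3 constraints: D(V) = {}

Answer: {}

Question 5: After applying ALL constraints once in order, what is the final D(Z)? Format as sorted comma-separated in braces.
Constraint 1 (W < Z) on D(W)={3,5,6,7,8} D(Z)={3,4,5,6,7}: W {3,5,6,7,8}->{3,5,6}; Z {3,4,5,6,7}->{4,5,6,7}
Constraint 2 (Y + V = W) on D(Y)={3,4,5,6,7,8} D(V)={3,5,6,7} D(W)={3,5,6}: Y {3,4,5,6,7,8}->{3}; V {3,5,6,7}->{3}; W {3,5,6}->{6}
Constraint 3 (V < Y) on D(V)={3} D(Y)={3}: V {3}->{}; Y {3}->{}
So after all 3 constraints: D(Z) = {4,5,6,7}

Answer: {4,5,6,7}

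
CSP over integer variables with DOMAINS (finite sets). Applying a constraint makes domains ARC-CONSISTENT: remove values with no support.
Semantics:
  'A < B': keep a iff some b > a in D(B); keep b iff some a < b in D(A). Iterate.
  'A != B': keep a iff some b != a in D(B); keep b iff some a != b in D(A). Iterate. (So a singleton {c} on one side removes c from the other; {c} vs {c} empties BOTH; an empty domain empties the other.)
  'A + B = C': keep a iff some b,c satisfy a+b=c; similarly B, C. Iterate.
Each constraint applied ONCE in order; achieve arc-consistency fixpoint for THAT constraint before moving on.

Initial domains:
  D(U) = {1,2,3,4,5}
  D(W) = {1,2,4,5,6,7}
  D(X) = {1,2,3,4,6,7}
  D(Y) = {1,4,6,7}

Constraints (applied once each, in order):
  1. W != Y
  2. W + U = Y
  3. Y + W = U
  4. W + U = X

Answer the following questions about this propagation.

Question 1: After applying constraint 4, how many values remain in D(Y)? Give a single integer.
Constraint 1 (W != Y) on D(W)={1,2,4,5,6,7} D(Y)={1,4,6,7}: no change
Constraint 2 (W + U = Y) on D(W)={1,2,4,5,6,7} D(U)={1,2,3,4,5} D(Y)={1,4,6,7}: W {1,2,4,5,6,7}->{1,2,4,5,6}; Y {1,4,6,7}->{4,6,7}
Constraint 3 (Y + W = U) on D(Y)={4,6,7} D(W)={1,2,4,5,6} D(U)={1,2,3,4,5}: Y {4,6,7}->{4}; W {1,2,4,5,6}->{1}; U {1,2,3,4,5}->{5}
Constraint 4 (W + U = X) on D(W)={1} D(U)={5} D(X)={1,2,3,4,6,7}: X {1,2,3,4,6,7}->{6}
So after constraint 4: D(Y)={4}, size = 1

Answer: 1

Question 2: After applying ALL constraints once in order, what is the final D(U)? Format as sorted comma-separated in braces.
Answer: {5}

Derivation:
Constraint 1 (W != Y) on D(W)={1,2,4,5,6,7} D(Y)={1,4,6,7}: no change
Constraint 2 (W + U = Y) on D(W)={1,2,4,5,6,7} D(U)={1,2,3,4,5} D(Y)={1,4,6,7}: W {1,2,4,5,6,7}->{1,2,4,5,6}; Y {1,4,6,7}->{4,6,7}
Constraint 3 (Y + W = U) on D(Y)={4,6,7} D(W)={1,2,4,5,6} D(U)={1,2,3,4,5}: Y {4,6,7}->{4}; W {1,2,4,5,6}->{1}; U {1,2,3,4,5}->{5}
Constraint 4 (W + U = X) on D(W)={1} D(U)={5} D(X)={1,2,3,4,6,7}: X {1,2,3,4,6,7}->{6}
So after all 4 constraints: D(U) = {5}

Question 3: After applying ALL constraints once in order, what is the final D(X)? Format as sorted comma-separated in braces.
Answer: {6}

Derivation:
Constraint 1 (W != Y) on D(W)={1,2,4,5,6,7} D(Y)={1,4,6,7}: no change
Constraint 2 (W + U = Y) on D(W)={1,2,4,5,6,7} D(U)={1,2,3,4,5} D(Y)={1,4,6,7}: W {1,2,4,5,6,7}->{1,2,4,5,6}; Y {1,4,6,7}->{4,6,7}
Constraint 3 (Y + W = U) on D(Y)={4,6,7} D(W)={1,2,4,5,6} D(U)={1,2,3,4,5}: Y {4,6,7}->{4}; W {1,2,4,5,6}->{1}; U {1,2,3,4,5}->{5}
Constraint 4 (W + U = X) on D(W)={1} D(U)={5} D(X)={1,2,3,4,6,7}: X {1,2,3,4,6,7}->{6}
So after all 4 constraints: D(X) = {6}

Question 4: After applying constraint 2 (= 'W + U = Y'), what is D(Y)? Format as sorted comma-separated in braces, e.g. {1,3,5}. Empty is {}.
Constraint 1 (W != Y) on D(W)={1,2,4,5,6,7} D(Y)={1,4,6,7}: no change
Constraint 2 (W + U = Y) on D(W)={1,2,4,5,6,7} D(U)={1,2,3,4,5} D(Y)={1,4,6,7}: W {1,2,4,5,6,7}->{1,2,4,5,6}; Y {1,4,6,7}->{4,6,7}
So after constraint 2: D(Y) = {4,6,7}

Answer: {4,6,7}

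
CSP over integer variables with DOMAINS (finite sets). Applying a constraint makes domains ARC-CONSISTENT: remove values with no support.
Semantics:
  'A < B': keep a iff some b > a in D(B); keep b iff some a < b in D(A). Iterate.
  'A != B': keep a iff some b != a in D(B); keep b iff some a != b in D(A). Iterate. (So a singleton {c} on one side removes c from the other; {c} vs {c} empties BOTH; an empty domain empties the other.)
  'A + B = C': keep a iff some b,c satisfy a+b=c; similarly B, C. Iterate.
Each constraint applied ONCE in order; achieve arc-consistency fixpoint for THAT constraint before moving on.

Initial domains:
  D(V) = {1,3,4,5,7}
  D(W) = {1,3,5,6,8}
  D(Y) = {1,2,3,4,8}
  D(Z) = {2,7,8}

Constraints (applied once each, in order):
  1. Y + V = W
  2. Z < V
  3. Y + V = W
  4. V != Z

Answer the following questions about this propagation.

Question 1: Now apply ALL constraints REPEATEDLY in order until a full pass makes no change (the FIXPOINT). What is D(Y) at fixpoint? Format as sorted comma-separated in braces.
pass 0 (initial): D(Y)={1,2,3,4,8}
pass 1: V {1,3,4,5,7}->{3,4,5,7}; W {1,3,5,6,8}->{5,6,8}; Y {1,2,3,4,8}->{1,2,3,4}; Z {2,7,8}->{2}
pass 2: no change
Fixpoint after 2 passes: D(Y) = {1,2,3,4}

Answer: {1,2,3,4}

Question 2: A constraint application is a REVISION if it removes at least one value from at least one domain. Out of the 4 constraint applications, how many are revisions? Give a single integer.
Constraint 1 (Y + V = W) on D(Y)={1,2,3,4,8} D(V)={1,3,4,5,7} D(W)={1,3,5,6,8}: Y {1,2,3,4,8}->{1,2,3,4}; W {1,3,5,6,8}->{3,5,6,8} => REVISION
Constraint 2 (Z < V) on D(Z)={2,7,8} D(V)={1,3,4,5,7}: Z {2,7,8}->{2}; V {1,3,4,5,7}->{3,4,5,7} => REVISION
Constraint 3 (Y + V = W) on D(Y)={1,2,3,4} D(V)={3,4,5,7} D(W)={3,5,6,8}: W {3,5,6,8}->{5,6,8} => REVISION
Constraint 4 (V != Z) on D(V)={3,4,5,7} D(Z)={2}: no change => not a revision
Total revisions = 3

Answer: 3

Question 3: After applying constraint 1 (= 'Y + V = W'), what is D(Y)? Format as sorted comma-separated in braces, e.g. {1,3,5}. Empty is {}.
Constraint 1 (Y + V = W) on D(Y)={1,2,3,4,8} D(V)={1,3,4,5,7} D(W)={1,3,5,6,8}: Y {1,2,3,4,8}->{1,2,3,4}; W {1,3,5,6,8}->{3,5,6,8}
So after constraint 1: D(Y) = {1,2,3,4}

Answer: {1,2,3,4}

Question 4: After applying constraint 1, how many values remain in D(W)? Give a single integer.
Answer: 4

Derivation:
Constraint 1 (Y + V = W) on D(Y)={1,2,3,4,8} D(V)={1,3,4,5,7} D(W)={1,3,5,6,8}: Y {1,2,3,4,8}->{1,2,3,4}; W {1,3,5,6,8}->{3,5,6,8}
So after constraint 1: D(W)={3,5,6,8}, size = 4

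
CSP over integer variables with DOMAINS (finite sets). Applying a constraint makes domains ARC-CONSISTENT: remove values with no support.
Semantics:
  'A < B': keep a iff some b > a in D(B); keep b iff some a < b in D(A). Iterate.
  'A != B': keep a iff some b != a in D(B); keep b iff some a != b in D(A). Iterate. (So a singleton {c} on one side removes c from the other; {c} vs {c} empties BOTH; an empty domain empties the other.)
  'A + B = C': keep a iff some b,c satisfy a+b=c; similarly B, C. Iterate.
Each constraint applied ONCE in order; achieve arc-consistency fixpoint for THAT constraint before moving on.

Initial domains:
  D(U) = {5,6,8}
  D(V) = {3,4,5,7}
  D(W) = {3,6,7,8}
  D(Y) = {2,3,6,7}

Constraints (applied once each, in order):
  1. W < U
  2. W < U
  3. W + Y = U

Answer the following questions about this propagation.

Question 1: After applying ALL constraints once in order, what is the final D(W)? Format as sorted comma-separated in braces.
Answer: {3,6}

Derivation:
Constraint 1 (W < U) on D(W)={3,6,7,8} D(U)={5,6,8}: W {3,6,7,8}->{3,6,7}
Constraint 2 (W < U) on D(W)={3,6,7} D(U)={5,6,8}: no change
Constraint 3 (W + Y = U) on D(W)={3,6,7} D(Y)={2,3,6,7} D(U)={5,6,8}: W {3,6,7}->{3,6}; Y {2,3,6,7}->{2,3}
So after all 3 constraints: D(W) = {3,6}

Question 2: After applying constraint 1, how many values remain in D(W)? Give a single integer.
Constraint 1 (W < U) on D(W)={3,6,7,8} D(U)={5,6,8}: W {3,6,7,8}->{3,6,7}
So after constraint 1: D(W)={3,6,7}, size = 3

Answer: 3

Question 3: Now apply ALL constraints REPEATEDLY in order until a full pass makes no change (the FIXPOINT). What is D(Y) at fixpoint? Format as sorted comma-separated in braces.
pass 0 (initial): D(Y)={2,3,6,7}
pass 1: W {3,6,7,8}->{3,6}; Y {2,3,6,7}->{2,3}
pass 2: no change
Fixpoint after 2 passes: D(Y) = {2,3}

Answer: {2,3}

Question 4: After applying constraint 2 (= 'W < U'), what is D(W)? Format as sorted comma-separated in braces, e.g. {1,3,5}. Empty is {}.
Constraint 1 (W < U) on D(W)={3,6,7,8} D(U)={5,6,8}: W {3,6,7,8}->{3,6,7}
Constraint 2 (W < U) on D(W)={3,6,7} D(U)={5,6,8}: no change
So after constraint 2: D(W) = {3,6,7}

Answer: {3,6,7}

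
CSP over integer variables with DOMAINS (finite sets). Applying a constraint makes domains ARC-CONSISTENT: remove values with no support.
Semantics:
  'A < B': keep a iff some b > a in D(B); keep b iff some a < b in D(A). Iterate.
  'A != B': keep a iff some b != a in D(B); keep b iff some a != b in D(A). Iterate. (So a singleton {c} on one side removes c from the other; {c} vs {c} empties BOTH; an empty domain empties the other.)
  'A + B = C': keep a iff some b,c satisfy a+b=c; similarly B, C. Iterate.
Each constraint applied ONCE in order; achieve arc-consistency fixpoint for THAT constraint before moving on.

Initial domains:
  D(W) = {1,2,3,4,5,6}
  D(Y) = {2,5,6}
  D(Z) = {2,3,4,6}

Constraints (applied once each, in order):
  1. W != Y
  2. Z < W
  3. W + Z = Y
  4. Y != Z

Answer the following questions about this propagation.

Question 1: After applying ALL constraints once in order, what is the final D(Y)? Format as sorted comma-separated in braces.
Constraint 1 (W != Y) on D(W)={1,2,3,4,5,6} D(Y)={2,5,6}: no change
Constraint 2 (Z < W) on D(Z)={2,3,4,6} D(W)={1,2,3,4,5,6}: Z {2,3,4,6}->{2,3,4}; W {1,2,3,4,5,6}->{3,4,5,6}
Constraint 3 (W + Z = Y) on D(W)={3,4,5,6} D(Z)={2,3,4} D(Y)={2,5,6}: W {3,4,5,6}->{3,4}; Z {2,3,4}->{2,3}; Y {2,5,6}->{5,6}
Constraint 4 (Y != Z) on D(Y)={5,6} D(Z)={2,3}: no change
So after all 4 constraints: D(Y) = {5,6}

Answer: {5,6}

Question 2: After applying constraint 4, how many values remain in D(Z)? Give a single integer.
Answer: 2

Derivation:
Constraint 1 (W != Y) on D(W)={1,2,3,4,5,6} D(Y)={2,5,6}: no change
Constraint 2 (Z < W) on D(Z)={2,3,4,6} D(W)={1,2,3,4,5,6}: Z {2,3,4,6}->{2,3,4}; W {1,2,3,4,5,6}->{3,4,5,6}
Constraint 3 (W + Z = Y) on D(W)={3,4,5,6} D(Z)={2,3,4} D(Y)={2,5,6}: W {3,4,5,6}->{3,4}; Z {2,3,4}->{2,3}; Y {2,5,6}->{5,6}
Constraint 4 (Y != Z) on D(Y)={5,6} D(Z)={2,3}: no change
So after constraint 4: D(Z)={2,3}, size = 2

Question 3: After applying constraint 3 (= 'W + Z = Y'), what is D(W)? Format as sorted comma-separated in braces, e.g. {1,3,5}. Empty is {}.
Constraint 1 (W != Y) on D(W)={1,2,3,4,5,6} D(Y)={2,5,6}: no change
Constraint 2 (Z < W) on D(Z)={2,3,4,6} D(W)={1,2,3,4,5,6}: Z {2,3,4,6}->{2,3,4}; W {1,2,3,4,5,6}->{3,4,5,6}
Constraint 3 (W + Z = Y) on D(W)={3,4,5,6} D(Z)={2,3,4} D(Y)={2,5,6}: W {3,4,5,6}->{3,4}; Z {2,3,4}->{2,3}; Y {2,5,6}->{5,6}
So after constraint 3: D(W) = {3,4}

Answer: {3,4}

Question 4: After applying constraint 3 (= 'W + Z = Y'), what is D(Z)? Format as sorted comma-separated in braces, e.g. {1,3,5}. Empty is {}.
Answer: {2,3}

Derivation:
Constraint 1 (W != Y) on D(W)={1,2,3,4,5,6} D(Y)={2,5,6}: no change
Constraint 2 (Z < W) on D(Z)={2,3,4,6} D(W)={1,2,3,4,5,6}: Z {2,3,4,6}->{2,3,4}; W {1,2,3,4,5,6}->{3,4,5,6}
Constraint 3 (W + Z = Y) on D(W)={3,4,5,6} D(Z)={2,3,4} D(Y)={2,5,6}: W {3,4,5,6}->{3,4}; Z {2,3,4}->{2,3}; Y {2,5,6}->{5,6}
So after constraint 3: D(Z) = {2,3}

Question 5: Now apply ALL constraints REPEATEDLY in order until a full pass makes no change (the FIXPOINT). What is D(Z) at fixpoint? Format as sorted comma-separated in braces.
pass 0 (initial): D(Z)={2,3,4,6}
pass 1: W {1,2,3,4,5,6}->{3,4}; Y {2,5,6}->{5,6}; Z {2,3,4,6}->{2,3}
pass 2: no change
Fixpoint after 2 passes: D(Z) = {2,3}

Answer: {2,3}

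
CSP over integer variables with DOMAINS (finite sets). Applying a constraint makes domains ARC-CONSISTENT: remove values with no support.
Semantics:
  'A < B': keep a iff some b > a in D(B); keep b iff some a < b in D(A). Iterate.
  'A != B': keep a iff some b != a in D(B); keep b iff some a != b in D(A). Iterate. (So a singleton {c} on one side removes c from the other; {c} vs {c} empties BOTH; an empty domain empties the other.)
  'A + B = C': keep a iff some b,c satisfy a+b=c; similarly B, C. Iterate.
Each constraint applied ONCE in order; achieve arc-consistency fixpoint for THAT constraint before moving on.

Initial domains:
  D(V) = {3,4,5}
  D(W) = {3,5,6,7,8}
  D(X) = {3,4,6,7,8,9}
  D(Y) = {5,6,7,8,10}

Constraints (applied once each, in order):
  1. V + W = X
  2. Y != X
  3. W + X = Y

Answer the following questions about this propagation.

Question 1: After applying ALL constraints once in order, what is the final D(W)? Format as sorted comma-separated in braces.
Constraint 1 (V + W = X) on D(V)={3,4,5} D(W)={3,5,6,7,8} D(X)={3,4,6,7,8,9}: W {3,5,6,7,8}->{3,5,6}; X {3,4,6,7,8,9}->{6,7,8,9}
Constraint 2 (Y != X) on D(Y)={5,6,7,8,10} D(X)={6,7,8,9}: no change
Constraint 3 (W + X = Y) on D(W)={3,5,6} D(X)={6,7,8,9} D(Y)={5,6,7,8,10}: W {3,5,6}->{3}; X {6,7,8,9}->{7}; Y {5,6,7,8,10}->{10}
So after all 3 constraints: D(W) = {3}

Answer: {3}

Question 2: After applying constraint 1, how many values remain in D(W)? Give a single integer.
Answer: 3

Derivation:
Constraint 1 (V + W = X) on D(V)={3,4,5} D(W)={3,5,6,7,8} D(X)={3,4,6,7,8,9}: W {3,5,6,7,8}->{3,5,6}; X {3,4,6,7,8,9}->{6,7,8,9}
So after constraint 1: D(W)={3,5,6}, size = 3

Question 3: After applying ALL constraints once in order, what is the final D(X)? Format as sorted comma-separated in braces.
Constraint 1 (V + W = X) on D(V)={3,4,5} D(W)={3,5,6,7,8} D(X)={3,4,6,7,8,9}: W {3,5,6,7,8}->{3,5,6}; X {3,4,6,7,8,9}->{6,7,8,9}
Constraint 2 (Y != X) on D(Y)={5,6,7,8,10} D(X)={6,7,8,9}: no change
Constraint 3 (W + X = Y) on D(W)={3,5,6} D(X)={6,7,8,9} D(Y)={5,6,7,8,10}: W {3,5,6}->{3}; X {6,7,8,9}->{7}; Y {5,6,7,8,10}->{10}
So after all 3 constraints: D(X) = {7}

Answer: {7}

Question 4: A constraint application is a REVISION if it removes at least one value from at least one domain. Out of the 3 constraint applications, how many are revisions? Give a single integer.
Answer: 2

Derivation:
Constraint 1 (V + W = X) on D(V)={3,4,5} D(W)={3,5,6,7,8} D(X)={3,4,6,7,8,9}: W {3,5,6,7,8}->{3,5,6}; X {3,4,6,7,8,9}->{6,7,8,9} => REVISION
Constraint 2 (Y != X) on D(Y)={5,6,7,8,10} D(X)={6,7,8,9}: no change => not a revision
Constraint 3 (W + X = Y) on D(W)={3,5,6} D(X)={6,7,8,9} D(Y)={5,6,7,8,10}: W {3,5,6}->{3}; X {6,7,8,9}->{7}; Y {5,6,7,8,10}->{10} => REVISION
Total revisions = 2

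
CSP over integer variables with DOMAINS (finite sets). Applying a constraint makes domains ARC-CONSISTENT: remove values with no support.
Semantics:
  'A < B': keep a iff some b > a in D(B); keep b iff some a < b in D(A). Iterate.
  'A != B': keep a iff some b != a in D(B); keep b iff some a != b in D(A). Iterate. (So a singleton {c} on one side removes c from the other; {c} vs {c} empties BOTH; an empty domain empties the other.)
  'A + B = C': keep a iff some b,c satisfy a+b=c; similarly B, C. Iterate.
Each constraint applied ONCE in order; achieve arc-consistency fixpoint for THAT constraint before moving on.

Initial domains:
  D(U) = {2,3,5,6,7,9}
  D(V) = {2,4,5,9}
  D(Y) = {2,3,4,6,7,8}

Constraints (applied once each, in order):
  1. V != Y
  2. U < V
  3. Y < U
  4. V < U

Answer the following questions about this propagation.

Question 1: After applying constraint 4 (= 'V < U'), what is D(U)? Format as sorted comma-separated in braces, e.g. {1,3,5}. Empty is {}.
Constraint 1 (V != Y) on D(V)={2,4,5,9} D(Y)={2,3,4,6,7,8}: no change
Constraint 2 (U < V) on D(U)={2,3,5,6,7,9} D(V)={2,4,5,9}: U {2,3,5,6,7,9}->{2,3,5,6,7}; V {2,4,5,9}->{4,5,9}
Constraint 3 (Y < U) on D(Y)={2,3,4,6,7,8} D(U)={2,3,5,6,7}: Y {2,3,4,6,7,8}->{2,3,4,6}; U {2,3,5,6,7}->{3,5,6,7}
Constraint 4 (V < U) on D(V)={4,5,9} D(U)={3,5,6,7}: V {4,5,9}->{4,5}; U {3,5,6,7}->{5,6,7}
So after constraint 4: D(U) = {5,6,7}

Answer: {5,6,7}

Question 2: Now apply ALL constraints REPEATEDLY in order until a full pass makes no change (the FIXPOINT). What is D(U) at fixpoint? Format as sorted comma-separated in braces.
Answer: {}

Derivation:
pass 0 (initial): D(U)={2,3,5,6,7,9}
pass 1: U {2,3,5,6,7,9}->{5,6,7}; V {2,4,5,9}->{4,5}; Y {2,3,4,6,7,8}->{2,3,4,6}
pass 2: U {5,6,7}->{}; V {4,5}->{}; Y {2,3,4,6}->{}
pass 3: no change
Fixpoint after 3 passes: D(U) = {}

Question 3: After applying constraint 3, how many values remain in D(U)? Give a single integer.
Constraint 1 (V != Y) on D(V)={2,4,5,9} D(Y)={2,3,4,6,7,8}: no change
Constraint 2 (U < V) on D(U)={2,3,5,6,7,9} D(V)={2,4,5,9}: U {2,3,5,6,7,9}->{2,3,5,6,7}; V {2,4,5,9}->{4,5,9}
Constraint 3 (Y < U) on D(Y)={2,3,4,6,7,8} D(U)={2,3,5,6,7}: Y {2,3,4,6,7,8}->{2,3,4,6}; U {2,3,5,6,7}->{3,5,6,7}
So after constraint 3: D(U)={3,5,6,7}, size = 4

Answer: 4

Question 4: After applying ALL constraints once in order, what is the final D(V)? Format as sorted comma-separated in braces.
Constraint 1 (V != Y) on D(V)={2,4,5,9} D(Y)={2,3,4,6,7,8}: no change
Constraint 2 (U < V) on D(U)={2,3,5,6,7,9} D(V)={2,4,5,9}: U {2,3,5,6,7,9}->{2,3,5,6,7}; V {2,4,5,9}->{4,5,9}
Constraint 3 (Y < U) on D(Y)={2,3,4,6,7,8} D(U)={2,3,5,6,7}: Y {2,3,4,6,7,8}->{2,3,4,6}; U {2,3,5,6,7}->{3,5,6,7}
Constraint 4 (V < U) on D(V)={4,5,9} D(U)={3,5,6,7}: V {4,5,9}->{4,5}; U {3,5,6,7}->{5,6,7}
So after all 4 constraints: D(V) = {4,5}

Answer: {4,5}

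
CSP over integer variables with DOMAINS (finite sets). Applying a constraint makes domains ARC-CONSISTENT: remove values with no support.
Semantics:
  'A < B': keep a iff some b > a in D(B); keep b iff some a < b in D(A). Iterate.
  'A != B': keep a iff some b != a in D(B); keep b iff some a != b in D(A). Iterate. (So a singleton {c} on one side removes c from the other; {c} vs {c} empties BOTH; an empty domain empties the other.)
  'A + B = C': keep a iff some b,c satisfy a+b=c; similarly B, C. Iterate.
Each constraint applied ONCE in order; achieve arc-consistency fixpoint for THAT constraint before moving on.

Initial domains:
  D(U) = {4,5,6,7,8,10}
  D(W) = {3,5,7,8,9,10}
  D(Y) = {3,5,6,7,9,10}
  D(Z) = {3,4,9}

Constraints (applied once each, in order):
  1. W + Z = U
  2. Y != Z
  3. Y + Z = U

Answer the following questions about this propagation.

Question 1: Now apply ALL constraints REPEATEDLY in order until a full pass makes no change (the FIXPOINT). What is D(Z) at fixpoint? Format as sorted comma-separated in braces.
Answer: {3,4}

Derivation:
pass 0 (initial): D(Z)={3,4,9}
pass 1: U {4,5,6,7,8,10}->{6,7,8,10}; W {3,5,7,8,9,10}->{3,5,7}; Y {3,5,6,7,9,10}->{3,5,6,7}; Z {3,4,9}->{3,4}
pass 2: no change
Fixpoint after 2 passes: D(Z) = {3,4}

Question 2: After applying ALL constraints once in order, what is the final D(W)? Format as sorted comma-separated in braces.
Answer: {3,5,7}

Derivation:
Constraint 1 (W + Z = U) on D(W)={3,5,7,8,9,10} D(Z)={3,4,9} D(U)={4,5,6,7,8,10}: W {3,5,7,8,9,10}->{3,5,7}; Z {3,4,9}->{3,4}; U {4,5,6,7,8,10}->{6,7,8,10}
Constraint 2 (Y != Z) on D(Y)={3,5,6,7,9,10} D(Z)={3,4}: no change
Constraint 3 (Y + Z = U) on D(Y)={3,5,6,7,9,10} D(Z)={3,4} D(U)={6,7,8,10}: Y {3,5,6,7,9,10}->{3,5,6,7}
So after all 3 constraints: D(W) = {3,5,7}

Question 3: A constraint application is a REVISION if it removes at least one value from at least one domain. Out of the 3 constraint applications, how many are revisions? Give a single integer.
Answer: 2

Derivation:
Constraint 1 (W + Z = U) on D(W)={3,5,7,8,9,10} D(Z)={3,4,9} D(U)={4,5,6,7,8,10}: W {3,5,7,8,9,10}->{3,5,7}; Z {3,4,9}->{3,4}; U {4,5,6,7,8,10}->{6,7,8,10} => REVISION
Constraint 2 (Y != Z) on D(Y)={3,5,6,7,9,10} D(Z)={3,4}: no change => not a revision
Constraint 3 (Y + Z = U) on D(Y)={3,5,6,7,9,10} D(Z)={3,4} D(U)={6,7,8,10}: Y {3,5,6,7,9,10}->{3,5,6,7} => REVISION
Total revisions = 2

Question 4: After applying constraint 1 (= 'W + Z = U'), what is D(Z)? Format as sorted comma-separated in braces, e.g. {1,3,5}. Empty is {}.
Constraint 1 (W + Z = U) on D(W)={3,5,7,8,9,10} D(Z)={3,4,9} D(U)={4,5,6,7,8,10}: W {3,5,7,8,9,10}->{3,5,7}; Z {3,4,9}->{3,4}; U {4,5,6,7,8,10}->{6,7,8,10}
So after constraint 1: D(Z) = {3,4}

Answer: {3,4}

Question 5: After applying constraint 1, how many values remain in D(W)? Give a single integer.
Answer: 3

Derivation:
Constraint 1 (W + Z = U) on D(W)={3,5,7,8,9,10} D(Z)={3,4,9} D(U)={4,5,6,7,8,10}: W {3,5,7,8,9,10}->{3,5,7}; Z {3,4,9}->{3,4}; U {4,5,6,7,8,10}->{6,7,8,10}
So after constraint 1: D(W)={3,5,7}, size = 3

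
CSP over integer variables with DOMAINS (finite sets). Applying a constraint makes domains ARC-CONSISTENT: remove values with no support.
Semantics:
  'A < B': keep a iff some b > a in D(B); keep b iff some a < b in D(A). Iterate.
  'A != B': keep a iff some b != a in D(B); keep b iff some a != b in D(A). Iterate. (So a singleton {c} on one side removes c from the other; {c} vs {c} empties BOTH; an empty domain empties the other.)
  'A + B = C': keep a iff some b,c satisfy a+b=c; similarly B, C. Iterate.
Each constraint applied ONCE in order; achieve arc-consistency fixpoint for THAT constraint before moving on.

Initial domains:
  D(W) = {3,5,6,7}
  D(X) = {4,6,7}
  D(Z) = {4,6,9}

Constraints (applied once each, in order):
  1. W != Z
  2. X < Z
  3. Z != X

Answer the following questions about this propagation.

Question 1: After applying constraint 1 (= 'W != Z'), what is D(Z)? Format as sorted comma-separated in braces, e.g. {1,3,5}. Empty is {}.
Constraint 1 (W != Z) on D(W)={3,5,6,7} D(Z)={4,6,9}: no change
So after constraint 1: D(Z) = {4,6,9}

Answer: {4,6,9}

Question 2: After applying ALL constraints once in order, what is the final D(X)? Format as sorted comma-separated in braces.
Answer: {4,6,7}

Derivation:
Constraint 1 (W != Z) on D(W)={3,5,6,7} D(Z)={4,6,9}: no change
Constraint 2 (X < Z) on D(X)={4,6,7} D(Z)={4,6,9}: Z {4,6,9}->{6,9}
Constraint 3 (Z != X) on D(Z)={6,9} D(X)={4,6,7}: no change
So after all 3 constraints: D(X) = {4,6,7}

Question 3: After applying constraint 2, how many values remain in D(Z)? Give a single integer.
Constraint 1 (W != Z) on D(W)={3,5,6,7} D(Z)={4,6,9}: no change
Constraint 2 (X < Z) on D(X)={4,6,7} D(Z)={4,6,9}: Z {4,6,9}->{6,9}
So after constraint 2: D(Z)={6,9}, size = 2

Answer: 2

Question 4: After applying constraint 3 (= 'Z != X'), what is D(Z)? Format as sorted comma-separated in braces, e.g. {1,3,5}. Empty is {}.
Constraint 1 (W != Z) on D(W)={3,5,6,7} D(Z)={4,6,9}: no change
Constraint 2 (X < Z) on D(X)={4,6,7} D(Z)={4,6,9}: Z {4,6,9}->{6,9}
Constraint 3 (Z != X) on D(Z)={6,9} D(X)={4,6,7}: no change
So after constraint 3: D(Z) = {6,9}

Answer: {6,9}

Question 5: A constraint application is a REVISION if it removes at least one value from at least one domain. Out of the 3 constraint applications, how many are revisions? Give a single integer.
Constraint 1 (W != Z) on D(W)={3,5,6,7} D(Z)={4,6,9}: no change => not a revision
Constraint 2 (X < Z) on D(X)={4,6,7} D(Z)={4,6,9}: Z {4,6,9}->{6,9} => REVISION
Constraint 3 (Z != X) on D(Z)={6,9} D(X)={4,6,7}: no change => not a revision
Total revisions = 1

Answer: 1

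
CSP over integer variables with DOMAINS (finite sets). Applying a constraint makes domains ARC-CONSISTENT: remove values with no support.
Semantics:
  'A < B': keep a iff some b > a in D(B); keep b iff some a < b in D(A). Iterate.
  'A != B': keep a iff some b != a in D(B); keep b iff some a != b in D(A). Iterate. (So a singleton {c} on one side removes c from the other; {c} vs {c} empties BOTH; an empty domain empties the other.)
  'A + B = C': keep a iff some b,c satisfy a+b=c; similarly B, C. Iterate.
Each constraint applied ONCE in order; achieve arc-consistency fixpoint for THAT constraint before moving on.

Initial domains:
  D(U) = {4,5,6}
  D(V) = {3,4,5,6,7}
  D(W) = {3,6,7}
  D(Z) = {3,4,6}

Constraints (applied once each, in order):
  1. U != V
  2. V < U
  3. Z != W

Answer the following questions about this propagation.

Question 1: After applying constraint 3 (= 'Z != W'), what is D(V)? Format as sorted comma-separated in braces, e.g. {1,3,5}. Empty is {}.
Answer: {3,4,5}

Derivation:
Constraint 1 (U != V) on D(U)={4,5,6} D(V)={3,4,5,6,7}: no change
Constraint 2 (V < U) on D(V)={3,4,5,6,7} D(U)={4,5,6}: V {3,4,5,6,7}->{3,4,5}
Constraint 3 (Z != W) on D(Z)={3,4,6} D(W)={3,6,7}: no change
So after constraint 3: D(V) = {3,4,5}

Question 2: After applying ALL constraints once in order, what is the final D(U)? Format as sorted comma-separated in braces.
Constraint 1 (U != V) on D(U)={4,5,6} D(V)={3,4,5,6,7}: no change
Constraint 2 (V < U) on D(V)={3,4,5,6,7} D(U)={4,5,6}: V {3,4,5,6,7}->{3,4,5}
Constraint 3 (Z != W) on D(Z)={3,4,6} D(W)={3,6,7}: no change
So after all 3 constraints: D(U) = {4,5,6}

Answer: {4,5,6}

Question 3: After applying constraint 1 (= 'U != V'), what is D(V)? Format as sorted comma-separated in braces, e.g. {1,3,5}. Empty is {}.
Constraint 1 (U != V) on D(U)={4,5,6} D(V)={3,4,5,6,7}: no change
So after constraint 1: D(V) = {3,4,5,6,7}

Answer: {3,4,5,6,7}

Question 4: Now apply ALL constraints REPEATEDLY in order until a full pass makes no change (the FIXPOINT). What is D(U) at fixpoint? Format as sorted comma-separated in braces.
pass 0 (initial): D(U)={4,5,6}
pass 1: V {3,4,5,6,7}->{3,4,5}
pass 2: no change
Fixpoint after 2 passes: D(U) = {4,5,6}

Answer: {4,5,6}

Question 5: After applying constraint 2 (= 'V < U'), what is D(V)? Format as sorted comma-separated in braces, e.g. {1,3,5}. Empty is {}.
Answer: {3,4,5}

Derivation:
Constraint 1 (U != V) on D(U)={4,5,6} D(V)={3,4,5,6,7}: no change
Constraint 2 (V < U) on D(V)={3,4,5,6,7} D(U)={4,5,6}: V {3,4,5,6,7}->{3,4,5}
So after constraint 2: D(V) = {3,4,5}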